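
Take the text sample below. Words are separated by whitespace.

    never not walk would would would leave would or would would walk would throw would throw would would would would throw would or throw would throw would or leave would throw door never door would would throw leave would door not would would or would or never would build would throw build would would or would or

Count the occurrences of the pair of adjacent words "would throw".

7

Scanning the 56 overlapping bigram windows for "would throw":
  position 13–14: would throw
  position 15–16: would throw
  position 20–21: would throw
  position 25–26: would throw
  position 30–31: would throw
  position 36–37: would throw
  position 50–51: would throw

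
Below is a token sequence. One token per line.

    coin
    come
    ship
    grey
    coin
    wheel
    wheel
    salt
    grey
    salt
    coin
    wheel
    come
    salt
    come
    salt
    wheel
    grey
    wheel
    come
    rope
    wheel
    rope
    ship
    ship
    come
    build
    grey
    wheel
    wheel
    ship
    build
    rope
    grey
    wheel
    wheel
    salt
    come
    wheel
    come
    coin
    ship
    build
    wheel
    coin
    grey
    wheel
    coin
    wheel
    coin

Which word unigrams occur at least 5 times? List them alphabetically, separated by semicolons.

Unigram counts meeting the condition (at least 5 times):
  coin: 7
  come: 7
  grey: 6
  salt: 5
  ship: 5
  wheel: 14

coin; come; grey; salt; ship; wheel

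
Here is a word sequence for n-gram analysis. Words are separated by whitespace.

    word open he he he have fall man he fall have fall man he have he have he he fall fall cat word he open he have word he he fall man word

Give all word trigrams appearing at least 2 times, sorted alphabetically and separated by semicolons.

fall man he; have fall man; he have he; he he fall

Trigram counts meeting the condition (at least 2 times):
  fall man he: 2
  have fall man: 2
  he have he: 2
  he he fall: 2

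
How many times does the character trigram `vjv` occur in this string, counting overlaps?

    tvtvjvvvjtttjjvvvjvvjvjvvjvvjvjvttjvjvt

Sliding a length-3 window over the 39 characters (37 positions):
  position 4–6: vjv
  position 17–19: vjv
  position 20–22: vjv
  position 22–24: vjv
  position 25–27: vjv
  position 28–30: vjv
  position 30–32: vjv
  position 36–38: vjv

8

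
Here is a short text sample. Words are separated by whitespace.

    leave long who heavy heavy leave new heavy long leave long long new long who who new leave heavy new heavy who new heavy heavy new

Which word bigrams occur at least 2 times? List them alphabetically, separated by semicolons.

heavy heavy; heavy new; leave long; long who; new heavy; who new

Bigram counts meeting the condition (at least 2 times):
  heavy heavy: 2
  heavy new: 2
  leave long: 2
  long who: 2
  new heavy: 3
  who new: 2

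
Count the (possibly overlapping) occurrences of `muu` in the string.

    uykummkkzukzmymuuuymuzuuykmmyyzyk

Sliding a length-3 window over the 33 characters (31 positions):
  position 15–17: muu

1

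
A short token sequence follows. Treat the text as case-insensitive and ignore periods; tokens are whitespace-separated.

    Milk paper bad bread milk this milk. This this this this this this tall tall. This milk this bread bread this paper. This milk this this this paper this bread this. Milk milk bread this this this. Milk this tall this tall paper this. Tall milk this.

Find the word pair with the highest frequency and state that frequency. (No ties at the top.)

"this this", 9 times

Bigram frequencies (highest first):
  this this: 9
  milk this: 6
  this milk: 5
  this tall: 4
  bread this: 3
  paper this: 3
  … (13 more, each ≤ 2)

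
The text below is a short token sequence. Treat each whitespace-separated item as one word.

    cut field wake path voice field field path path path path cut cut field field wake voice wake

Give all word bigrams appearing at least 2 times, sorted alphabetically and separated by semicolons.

cut field; field field; field wake; path path

Bigram counts meeting the condition (at least 2 times):
  cut field: 2
  field field: 2
  field wake: 2
  path path: 3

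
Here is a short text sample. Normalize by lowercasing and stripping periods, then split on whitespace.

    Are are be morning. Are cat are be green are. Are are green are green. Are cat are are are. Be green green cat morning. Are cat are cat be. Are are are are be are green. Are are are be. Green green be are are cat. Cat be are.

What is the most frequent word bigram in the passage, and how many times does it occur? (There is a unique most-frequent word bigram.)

"are are", 11 times

Bigram frequencies (highest first):
  are are: 11
  are be: 5
  are cat: 5
  green are: 4
  be are: 4
  cat are: 3
  … (10 more, each ≤ 3)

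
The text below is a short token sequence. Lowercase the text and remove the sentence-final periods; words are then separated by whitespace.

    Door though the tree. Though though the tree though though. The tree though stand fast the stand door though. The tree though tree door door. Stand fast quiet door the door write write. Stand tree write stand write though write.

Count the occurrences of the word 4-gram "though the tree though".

Scanning the 37 overlapping 4-gram windows for "though the tree though":
  position 2–5: though the tree though
  position 6–9: though the tree though
  position 10–13: though the tree though
  position 19–22: though the tree though

4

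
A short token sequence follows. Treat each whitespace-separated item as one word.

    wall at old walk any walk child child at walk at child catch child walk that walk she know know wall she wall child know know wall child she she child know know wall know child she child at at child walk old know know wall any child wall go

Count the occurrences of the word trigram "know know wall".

Scanning the 48 overlapping trigram windows for "know know wall":
  position 19–21: know know wall
  position 25–27: know know wall
  position 32–34: know know wall
  position 44–46: know know wall

4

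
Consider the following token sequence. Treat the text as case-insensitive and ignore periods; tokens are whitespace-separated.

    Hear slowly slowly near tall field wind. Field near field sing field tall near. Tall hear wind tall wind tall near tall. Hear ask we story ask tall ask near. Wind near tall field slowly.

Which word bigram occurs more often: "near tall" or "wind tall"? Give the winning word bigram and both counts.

"near tall": 4 occurrences
"wind tall": 2 occurrences

"near tall" (4 vs 2)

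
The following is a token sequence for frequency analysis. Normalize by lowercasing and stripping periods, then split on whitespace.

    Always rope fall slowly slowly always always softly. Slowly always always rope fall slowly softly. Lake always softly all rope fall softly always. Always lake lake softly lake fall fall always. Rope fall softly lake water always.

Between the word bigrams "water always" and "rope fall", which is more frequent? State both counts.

"water always": 1 occurrence
"rope fall": 4 occurrences

"rope fall" (4 vs 1)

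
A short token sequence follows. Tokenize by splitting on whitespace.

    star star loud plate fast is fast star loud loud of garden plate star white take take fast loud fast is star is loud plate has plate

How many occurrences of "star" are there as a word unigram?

Scanning the 27 tokens for "star":
  position 1: star
  position 2: star
  position 8: star
  position 14: star
  position 22: star

5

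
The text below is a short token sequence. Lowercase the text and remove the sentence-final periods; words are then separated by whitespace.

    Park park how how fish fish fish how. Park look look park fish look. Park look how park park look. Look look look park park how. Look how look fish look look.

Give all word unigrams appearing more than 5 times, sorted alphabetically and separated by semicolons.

Unigram counts meeting the condition (more than 5 times):
  how: 6
  look: 12
  park: 9

how; look; park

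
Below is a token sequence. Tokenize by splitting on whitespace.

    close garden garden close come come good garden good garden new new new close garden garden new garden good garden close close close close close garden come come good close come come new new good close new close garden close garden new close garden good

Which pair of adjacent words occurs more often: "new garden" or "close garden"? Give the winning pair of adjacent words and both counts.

"new garden": 1 occurrence
"close garden": 6 occurrences

"close garden" (6 vs 1)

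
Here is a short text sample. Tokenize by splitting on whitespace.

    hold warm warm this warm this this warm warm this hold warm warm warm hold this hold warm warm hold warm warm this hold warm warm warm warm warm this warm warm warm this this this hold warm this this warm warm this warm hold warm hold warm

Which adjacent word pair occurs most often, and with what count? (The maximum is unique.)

Bigram frequencies (highest first):
  warm warm: 13
  hold warm: 8
  warm this: 8
  this warm: 5
  this this: 4
  this hold: 4
  … (2 more, each ≤ 4)

"warm warm", 13 times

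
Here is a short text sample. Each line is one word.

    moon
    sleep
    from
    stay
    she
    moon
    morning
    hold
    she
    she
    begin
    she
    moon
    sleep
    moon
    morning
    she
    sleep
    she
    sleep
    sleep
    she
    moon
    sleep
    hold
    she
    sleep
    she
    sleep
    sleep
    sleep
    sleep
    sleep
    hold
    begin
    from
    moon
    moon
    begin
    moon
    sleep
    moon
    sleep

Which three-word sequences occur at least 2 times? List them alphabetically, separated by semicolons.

Trigram counts meeting the condition (at least 2 times):
  moon sleep moon: 2
  she moon sleep: 2
  she sleep she: 2
  she sleep sleep: 2
  sleep she sleep: 2
  sleep sleep sleep: 3

moon sleep moon; she moon sleep; she sleep she; she sleep sleep; sleep she sleep; sleep sleep sleep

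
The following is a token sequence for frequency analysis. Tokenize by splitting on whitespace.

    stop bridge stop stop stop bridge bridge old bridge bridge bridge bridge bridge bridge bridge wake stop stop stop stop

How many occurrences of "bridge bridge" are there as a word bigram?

7

Scanning the 19 overlapping bigram windows for "bridge bridge":
  position 6–7: bridge bridge
  position 9–10: bridge bridge
  position 10–11: bridge bridge
  position 11–12: bridge bridge
  position 12–13: bridge bridge
  position 13–14: bridge bridge
  position 14–15: bridge bridge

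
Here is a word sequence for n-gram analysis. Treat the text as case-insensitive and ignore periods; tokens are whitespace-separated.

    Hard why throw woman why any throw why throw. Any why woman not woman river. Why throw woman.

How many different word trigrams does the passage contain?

15

18 tokens → 16 trigram windows in total.
Repeated trigrams (each contributes count−1 duplicates):
  why throw woman: 2
1 duplicate windows → 16 − 1 = 15 distinct.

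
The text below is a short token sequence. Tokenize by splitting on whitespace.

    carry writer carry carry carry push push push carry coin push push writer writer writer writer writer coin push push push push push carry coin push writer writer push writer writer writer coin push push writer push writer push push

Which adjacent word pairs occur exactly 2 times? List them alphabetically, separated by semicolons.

Bigram counts meeting the condition (exactly 2 times):
  carry carry: 2
  carry coin: 2
  push carry: 2
  writer coin: 2

carry carry; carry coin; push carry; writer coin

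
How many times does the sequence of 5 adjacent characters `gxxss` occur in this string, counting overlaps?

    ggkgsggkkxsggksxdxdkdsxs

0

Sliding a length-5 window over the 24 characters (20 positions):
  (no match at any position)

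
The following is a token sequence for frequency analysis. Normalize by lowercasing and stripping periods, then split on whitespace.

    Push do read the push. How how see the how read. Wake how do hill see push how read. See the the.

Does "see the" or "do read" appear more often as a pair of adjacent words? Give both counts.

"see the" (2 vs 1)

"see the": 2 occurrences
"do read": 1 occurrence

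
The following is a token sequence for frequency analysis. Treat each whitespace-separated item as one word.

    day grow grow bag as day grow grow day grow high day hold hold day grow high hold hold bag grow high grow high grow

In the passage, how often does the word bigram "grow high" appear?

4

Scanning the 24 overlapping bigram windows for "grow high":
  position 10–11: grow high
  position 16–17: grow high
  position 21–22: grow high
  position 23–24: grow high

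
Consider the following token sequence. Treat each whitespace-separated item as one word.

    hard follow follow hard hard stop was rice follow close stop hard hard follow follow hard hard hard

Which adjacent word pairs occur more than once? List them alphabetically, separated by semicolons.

follow follow; follow hard; hard follow; hard hard

Bigram counts meeting the condition (more than once):
  follow follow: 2
  follow hard: 2
  hard follow: 2
  hard hard: 4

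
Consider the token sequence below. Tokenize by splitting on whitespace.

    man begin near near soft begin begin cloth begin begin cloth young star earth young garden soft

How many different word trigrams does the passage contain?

17 tokens → 15 trigram windows in total.
Repeated trigrams (each contributes count−1 duplicates):
  begin begin cloth: 2
1 duplicate windows → 15 − 1 = 14 distinct.

14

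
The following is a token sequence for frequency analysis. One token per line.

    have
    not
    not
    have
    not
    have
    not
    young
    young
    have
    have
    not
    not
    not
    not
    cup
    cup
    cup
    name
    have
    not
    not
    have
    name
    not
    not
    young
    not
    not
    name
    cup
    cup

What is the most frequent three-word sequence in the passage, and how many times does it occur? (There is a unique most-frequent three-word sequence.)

Trigram frequencies (highest first):
  have not not: 3
  not not have: 2
  not have not: 2
  not not not: 2
  have not have: 1
  have not young: 1
  … (19 more, each ≤ 1)

"have not not", 3 times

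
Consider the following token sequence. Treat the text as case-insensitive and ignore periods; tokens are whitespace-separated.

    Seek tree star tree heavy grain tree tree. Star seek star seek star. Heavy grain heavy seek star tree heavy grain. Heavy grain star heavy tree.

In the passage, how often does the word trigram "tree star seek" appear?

Scanning the 24 overlapping trigram windows for "tree star seek":
  position 8–10: tree star seek

1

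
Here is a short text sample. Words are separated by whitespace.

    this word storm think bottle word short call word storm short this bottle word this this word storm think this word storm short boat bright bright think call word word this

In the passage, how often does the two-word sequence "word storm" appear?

4

Scanning the 30 overlapping bigram windows for "word storm":
  position 2–3: word storm
  position 9–10: word storm
  position 17–18: word storm
  position 21–22: word storm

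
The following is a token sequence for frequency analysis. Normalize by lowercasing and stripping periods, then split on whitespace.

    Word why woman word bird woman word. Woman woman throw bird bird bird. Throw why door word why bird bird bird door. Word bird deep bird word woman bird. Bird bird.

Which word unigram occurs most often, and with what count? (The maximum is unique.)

Unigram frequencies (highest first):
  bird: 12
  word: 6
  woman: 5
  why: 3
  throw: 2
  door: 2
  … (1 more, each ≤ 1)

"bird", 12 times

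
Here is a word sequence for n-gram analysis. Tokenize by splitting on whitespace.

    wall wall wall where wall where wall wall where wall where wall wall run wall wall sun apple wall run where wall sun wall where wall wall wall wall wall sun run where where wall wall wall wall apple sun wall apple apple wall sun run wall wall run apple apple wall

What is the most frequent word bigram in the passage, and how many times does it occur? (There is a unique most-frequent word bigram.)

Bigram frequencies (highest first):
  wall wall: 13
  where wall: 7
  wall where: 5
  wall sun: 4
  wall run: 3
  apple wall: 3
  … (10 more, each ≤ 2)

"wall wall", 13 times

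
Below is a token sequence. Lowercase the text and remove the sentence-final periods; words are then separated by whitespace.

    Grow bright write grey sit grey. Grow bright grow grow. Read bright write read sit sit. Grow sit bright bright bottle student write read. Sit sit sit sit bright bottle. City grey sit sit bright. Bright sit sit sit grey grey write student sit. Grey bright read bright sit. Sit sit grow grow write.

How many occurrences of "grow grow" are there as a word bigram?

2

Scanning the 53 overlapping bigram windows for "grow grow":
  position 9–10: grow grow
  position 52–53: grow grow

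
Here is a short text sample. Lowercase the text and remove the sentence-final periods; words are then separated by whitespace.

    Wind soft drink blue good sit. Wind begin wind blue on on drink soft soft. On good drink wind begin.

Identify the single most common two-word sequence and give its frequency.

"wind begin", 2 times

Bigram frequencies (highest first):
  wind begin: 2
  wind soft: 1
  soft drink: 1
  drink blue: 1
  blue good: 1
  good sit: 1
  … (12 more, each ≤ 1)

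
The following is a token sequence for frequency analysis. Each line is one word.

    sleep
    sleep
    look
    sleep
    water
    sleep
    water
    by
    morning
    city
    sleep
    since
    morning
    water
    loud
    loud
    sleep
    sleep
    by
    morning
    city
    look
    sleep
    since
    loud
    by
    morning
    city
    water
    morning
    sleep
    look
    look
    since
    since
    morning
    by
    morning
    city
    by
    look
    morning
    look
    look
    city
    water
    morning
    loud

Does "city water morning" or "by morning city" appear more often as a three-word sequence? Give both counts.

"by morning city" (4 vs 2)

"city water morning": 2 occurrences
"by morning city": 4 occurrences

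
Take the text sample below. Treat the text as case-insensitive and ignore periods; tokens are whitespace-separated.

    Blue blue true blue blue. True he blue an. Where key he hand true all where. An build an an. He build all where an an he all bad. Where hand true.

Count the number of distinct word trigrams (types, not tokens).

32 tokens → 30 trigram windows in total.
Repeated trigrams (each contributes count−1 duplicates):
  all where an: 2
  an an he: 2
  blue blue true: 2
3 duplicate windows → 30 − 3 = 27 distinct.

27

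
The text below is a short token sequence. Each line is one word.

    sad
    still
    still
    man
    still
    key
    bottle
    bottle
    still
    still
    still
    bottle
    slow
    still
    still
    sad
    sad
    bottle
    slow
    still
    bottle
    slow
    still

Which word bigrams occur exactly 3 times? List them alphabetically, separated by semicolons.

bottle slow; slow still

Bigram counts meeting the condition (exactly 3 times):
  bottle slow: 3
  slow still: 3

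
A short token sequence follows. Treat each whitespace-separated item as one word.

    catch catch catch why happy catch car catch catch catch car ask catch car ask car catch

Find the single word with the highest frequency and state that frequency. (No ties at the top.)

Unigram frequencies (highest first):
  catch: 9
  car: 4
  ask: 2
  why: 1
  happy: 1

"catch", 9 times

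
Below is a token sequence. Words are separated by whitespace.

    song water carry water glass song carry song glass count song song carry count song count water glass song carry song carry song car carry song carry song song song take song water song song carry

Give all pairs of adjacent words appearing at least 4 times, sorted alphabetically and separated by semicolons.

carry song; song carry; song song

Bigram counts meeting the condition (at least 4 times):
  carry song: 5
  song carry: 6
  song song: 4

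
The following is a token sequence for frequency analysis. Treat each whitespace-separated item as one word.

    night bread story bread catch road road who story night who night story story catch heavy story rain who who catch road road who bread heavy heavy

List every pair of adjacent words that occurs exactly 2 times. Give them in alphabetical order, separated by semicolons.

catch road; road road; road who

Bigram counts meeting the condition (exactly 2 times):
  catch road: 2
  road road: 2
  road who: 2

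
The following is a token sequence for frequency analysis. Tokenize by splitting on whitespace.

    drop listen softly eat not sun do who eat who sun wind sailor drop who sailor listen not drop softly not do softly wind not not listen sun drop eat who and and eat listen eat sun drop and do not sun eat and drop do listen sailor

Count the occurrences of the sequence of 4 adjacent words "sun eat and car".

0

Scanning the 45 overlapping 4-gram windows for "sun eat and car":
  (none found)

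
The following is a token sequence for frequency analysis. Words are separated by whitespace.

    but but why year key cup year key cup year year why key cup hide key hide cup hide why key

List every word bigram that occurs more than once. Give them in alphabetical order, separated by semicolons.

Bigram counts meeting the condition (more than once):
  cup hide: 2
  cup year: 2
  key cup: 3
  why key: 2
  year key: 2

cup hide; cup year; key cup; why key; year key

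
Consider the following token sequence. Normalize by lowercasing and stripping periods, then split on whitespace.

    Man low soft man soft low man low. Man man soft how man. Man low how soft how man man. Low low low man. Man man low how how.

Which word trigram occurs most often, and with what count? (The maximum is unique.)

Trigram frequencies (highest first):
  man man low: 3
  low man man: 2
  soft how man: 2
  how man man: 2
  man low how: 2
  man low soft: 1
  … (15 more, each ≤ 1)

"man man low", 3 times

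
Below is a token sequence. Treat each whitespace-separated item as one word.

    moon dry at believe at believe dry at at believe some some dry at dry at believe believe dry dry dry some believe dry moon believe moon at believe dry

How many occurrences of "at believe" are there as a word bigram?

5

Scanning the 29 overlapping bigram windows for "at believe":
  position 3–4: at believe
  position 5–6: at believe
  position 9–10: at believe
  position 16–17: at believe
  position 28–29: at believe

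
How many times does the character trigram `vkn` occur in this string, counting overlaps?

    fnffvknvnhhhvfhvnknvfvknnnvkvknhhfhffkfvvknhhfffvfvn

4

Sliding a length-3 window over the 52 characters (50 positions):
  position 5–7: vkn
  position 22–24: vkn
  position 29–31: vkn
  position 41–43: vkn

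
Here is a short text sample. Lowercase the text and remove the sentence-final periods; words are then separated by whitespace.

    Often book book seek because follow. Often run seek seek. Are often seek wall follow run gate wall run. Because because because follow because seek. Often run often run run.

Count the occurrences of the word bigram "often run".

Scanning the 29 overlapping bigram windows for "often run":
  position 7–8: often run
  position 26–27: often run
  position 28–29: often run

3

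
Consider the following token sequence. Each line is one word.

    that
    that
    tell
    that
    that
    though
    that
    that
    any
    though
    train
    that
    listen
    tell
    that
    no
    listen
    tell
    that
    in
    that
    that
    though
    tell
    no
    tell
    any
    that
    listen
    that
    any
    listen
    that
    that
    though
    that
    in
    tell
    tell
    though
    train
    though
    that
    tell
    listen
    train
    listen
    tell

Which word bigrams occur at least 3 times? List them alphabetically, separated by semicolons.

Bigram counts meeting the condition (at least 3 times):
  listen tell: 3
  tell that: 3
  that that: 5
  that though: 3
  though that: 3

listen tell; tell that; that that; that though; though that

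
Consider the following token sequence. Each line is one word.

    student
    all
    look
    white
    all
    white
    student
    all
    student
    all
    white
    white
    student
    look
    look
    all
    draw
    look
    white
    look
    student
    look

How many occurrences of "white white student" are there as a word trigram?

1

Scanning the 20 overlapping trigram windows for "white white student":
  position 11–13: white white student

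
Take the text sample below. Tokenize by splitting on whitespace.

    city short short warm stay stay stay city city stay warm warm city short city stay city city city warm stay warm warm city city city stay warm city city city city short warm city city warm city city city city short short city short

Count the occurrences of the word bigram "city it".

Scanning the 44 overlapping bigram windows for "city it":
  (none found)

0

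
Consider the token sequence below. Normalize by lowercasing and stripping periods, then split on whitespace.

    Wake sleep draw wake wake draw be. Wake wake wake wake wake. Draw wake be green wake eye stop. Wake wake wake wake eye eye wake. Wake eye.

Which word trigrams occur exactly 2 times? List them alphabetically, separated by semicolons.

wake wake draw; wake wake eye

Trigram counts meeting the condition (exactly 2 times):
  wake wake draw: 2
  wake wake eye: 2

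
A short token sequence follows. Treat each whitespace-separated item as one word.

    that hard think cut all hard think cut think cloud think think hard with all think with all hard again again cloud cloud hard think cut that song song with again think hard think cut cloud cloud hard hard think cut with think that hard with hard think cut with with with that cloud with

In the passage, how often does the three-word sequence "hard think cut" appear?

Scanning the 53 overlapping trigram windows for "hard think cut":
  position 2–4: hard think cut
  position 6–8: hard think cut
  position 24–26: hard think cut
  position 33–35: hard think cut
  position 39–41: hard think cut
  position 47–49: hard think cut

6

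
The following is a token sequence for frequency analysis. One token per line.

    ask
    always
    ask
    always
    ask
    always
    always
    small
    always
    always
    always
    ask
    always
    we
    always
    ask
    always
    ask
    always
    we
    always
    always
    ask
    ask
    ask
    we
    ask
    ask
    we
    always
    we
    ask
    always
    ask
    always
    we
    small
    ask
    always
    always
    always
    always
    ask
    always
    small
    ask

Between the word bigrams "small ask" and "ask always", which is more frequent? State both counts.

"ask always" (10 vs 2)

"small ask": 2 occurrences
"ask always": 10 occurrences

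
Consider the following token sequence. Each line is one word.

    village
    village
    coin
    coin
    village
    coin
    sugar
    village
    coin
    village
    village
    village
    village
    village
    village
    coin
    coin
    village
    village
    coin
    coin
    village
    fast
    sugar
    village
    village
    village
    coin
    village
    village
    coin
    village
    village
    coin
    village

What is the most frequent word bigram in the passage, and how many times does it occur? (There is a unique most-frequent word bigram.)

Bigram frequencies (highest first):
  village village: 11
  village coin: 8
  coin village: 7
  coin coin: 3
  sugar village: 2
  coin sugar: 1
  … (2 more, each ≤ 1)

"village village", 11 times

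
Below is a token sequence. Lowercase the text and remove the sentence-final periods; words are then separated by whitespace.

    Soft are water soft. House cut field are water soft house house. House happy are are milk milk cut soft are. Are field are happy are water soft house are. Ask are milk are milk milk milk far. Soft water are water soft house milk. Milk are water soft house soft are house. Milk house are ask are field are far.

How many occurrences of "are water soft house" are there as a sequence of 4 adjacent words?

Scanning the 58 overlapping 4-gram windows for "are water soft house":
  position 2–5: are water soft house
  position 8–11: are water soft house
  position 26–29: are water soft house
  position 41–44: are water soft house
  position 47–50: are water soft house

5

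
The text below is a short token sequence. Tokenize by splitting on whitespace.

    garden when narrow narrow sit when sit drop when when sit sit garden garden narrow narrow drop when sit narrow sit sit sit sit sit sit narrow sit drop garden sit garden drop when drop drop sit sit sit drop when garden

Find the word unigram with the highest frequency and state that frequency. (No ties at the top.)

Unigram frequencies (highest first):
  sit: 16
  when: 7
  drop: 7
  garden: 6
  narrow: 6

"sit", 16 times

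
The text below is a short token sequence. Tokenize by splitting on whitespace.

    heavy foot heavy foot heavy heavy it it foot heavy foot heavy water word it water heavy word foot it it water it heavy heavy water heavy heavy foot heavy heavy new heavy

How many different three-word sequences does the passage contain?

33 tokens → 31 trigram windows in total.
Repeated trigrams (each contributes count−1 duplicates):
  heavy foot heavy: 4
  foot heavy foot: 2
  foot heavy heavy: 2
5 duplicate windows → 31 − 5 = 26 distinct.

26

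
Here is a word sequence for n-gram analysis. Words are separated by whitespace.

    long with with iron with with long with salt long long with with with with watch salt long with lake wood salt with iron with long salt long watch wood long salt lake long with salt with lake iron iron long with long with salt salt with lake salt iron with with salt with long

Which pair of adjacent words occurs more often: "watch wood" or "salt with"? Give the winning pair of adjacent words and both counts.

"watch wood": 1 occurrence
"salt with": 4 occurrences

"salt with" (4 vs 1)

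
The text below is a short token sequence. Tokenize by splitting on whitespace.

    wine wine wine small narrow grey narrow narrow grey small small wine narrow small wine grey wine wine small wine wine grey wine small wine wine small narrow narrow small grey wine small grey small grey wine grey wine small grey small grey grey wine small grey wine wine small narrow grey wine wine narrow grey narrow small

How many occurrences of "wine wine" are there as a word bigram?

7

Scanning the 57 overlapping bigram windows for "wine wine":
  position 1–2: wine wine
  position 2–3: wine wine
  position 17–18: wine wine
  position 20–21: wine wine
  position 25–26: wine wine
  position 48–49: wine wine
  position 53–54: wine wine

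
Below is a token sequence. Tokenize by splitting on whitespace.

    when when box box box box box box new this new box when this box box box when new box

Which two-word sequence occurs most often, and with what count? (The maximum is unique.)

Bigram frequencies (highest first):
  box box: 7
  new box: 2
  box when: 2
  when when: 1
  when box: 1
  box new: 1
  … (5 more, each ≤ 1)

"box box", 7 times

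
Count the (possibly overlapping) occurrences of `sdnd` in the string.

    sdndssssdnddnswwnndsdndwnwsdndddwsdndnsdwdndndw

5

Sliding a length-4 window over the 47 characters (44 positions):
  position 1–4: sdnd
  position 8–11: sdnd
  position 20–23: sdnd
  position 27–30: sdnd
  position 34–37: sdnd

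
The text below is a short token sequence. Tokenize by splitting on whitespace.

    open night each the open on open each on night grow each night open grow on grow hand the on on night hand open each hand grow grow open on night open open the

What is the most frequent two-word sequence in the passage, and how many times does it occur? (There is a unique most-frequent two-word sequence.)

"on night", 3 times

Bigram frequencies (highest first):
  on night: 3
  open on: 2
  open each: 2
  night open: 2
  open night: 1
  night each: 1
  … (22 more, each ≤ 1)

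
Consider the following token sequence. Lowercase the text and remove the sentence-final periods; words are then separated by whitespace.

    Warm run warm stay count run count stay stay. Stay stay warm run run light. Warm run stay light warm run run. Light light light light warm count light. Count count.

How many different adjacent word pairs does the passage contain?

31 tokens → 30 bigram windows in total.
Repeated bigrams (each contributes count−1 duplicates):
  warm run: 4
  light light: 3
  light warm: 3
  stay stay: 3
  run light: 2
  run run: 2
11 duplicate windows → 30 − 11 = 19 distinct.

19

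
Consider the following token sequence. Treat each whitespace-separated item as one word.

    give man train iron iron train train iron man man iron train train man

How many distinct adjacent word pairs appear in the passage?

14 tokens → 13 bigram windows in total.
Repeated bigrams (each contributes count−1 duplicates):
  iron train: 2
  train iron: 2
  train train: 2
3 duplicate windows → 13 − 3 = 10 distinct.

10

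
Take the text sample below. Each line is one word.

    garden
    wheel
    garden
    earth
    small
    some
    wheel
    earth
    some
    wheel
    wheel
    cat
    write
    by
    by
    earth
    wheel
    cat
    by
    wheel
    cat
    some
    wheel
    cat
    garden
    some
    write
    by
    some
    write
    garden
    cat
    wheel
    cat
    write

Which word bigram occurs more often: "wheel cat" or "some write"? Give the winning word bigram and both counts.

"wheel cat" (5 vs 2)

"wheel cat": 5 occurrences
"some write": 2 occurrences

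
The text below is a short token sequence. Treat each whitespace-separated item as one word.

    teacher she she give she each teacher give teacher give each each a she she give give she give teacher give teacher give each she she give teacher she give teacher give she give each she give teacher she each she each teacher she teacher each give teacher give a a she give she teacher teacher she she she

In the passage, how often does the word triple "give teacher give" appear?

5

Scanning the 57 overlapping trigram windows for "give teacher give":
  position 8–10: give teacher give
  position 19–21: give teacher give
  position 21–23: give teacher give
  position 30–32: give teacher give
  position 47–49: give teacher give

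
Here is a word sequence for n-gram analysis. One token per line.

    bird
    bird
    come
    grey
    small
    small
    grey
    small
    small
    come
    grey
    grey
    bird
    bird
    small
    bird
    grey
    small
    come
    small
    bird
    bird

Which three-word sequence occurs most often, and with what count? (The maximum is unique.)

Trigram frequencies (highest first):
  grey small small: 2
  bird bird come: 1
  bird come grey: 1
  come grey small: 1
  small small grey: 1
  small grey small: 1
  … (13 more, each ≤ 1)

"grey small small", 2 times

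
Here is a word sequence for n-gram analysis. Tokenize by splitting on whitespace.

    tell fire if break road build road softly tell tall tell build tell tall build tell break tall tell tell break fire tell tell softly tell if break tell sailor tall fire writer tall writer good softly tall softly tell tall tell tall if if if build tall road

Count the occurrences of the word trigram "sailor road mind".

0

Scanning the 47 overlapping trigram windows for "sailor road mind":
  (none found)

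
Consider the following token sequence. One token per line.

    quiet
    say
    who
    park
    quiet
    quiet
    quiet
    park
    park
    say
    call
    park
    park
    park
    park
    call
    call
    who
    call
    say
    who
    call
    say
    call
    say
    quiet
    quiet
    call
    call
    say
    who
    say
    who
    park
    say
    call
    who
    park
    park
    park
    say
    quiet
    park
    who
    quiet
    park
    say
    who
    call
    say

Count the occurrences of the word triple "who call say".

Scanning the 48 overlapping trigram windows for "who call say":
  position 18–20: who call say
  position 21–23: who call say
  position 48–50: who call say

3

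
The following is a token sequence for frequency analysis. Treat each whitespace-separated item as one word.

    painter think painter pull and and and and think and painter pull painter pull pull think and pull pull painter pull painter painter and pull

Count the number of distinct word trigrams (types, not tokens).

25 tokens → 23 trigram windows in total.
Repeated trigrams (each contributes count−1 duplicates):
  and and and: 2
  painter pull painter: 2
  pull painter pull: 2
3 duplicate windows → 23 − 3 = 20 distinct.

20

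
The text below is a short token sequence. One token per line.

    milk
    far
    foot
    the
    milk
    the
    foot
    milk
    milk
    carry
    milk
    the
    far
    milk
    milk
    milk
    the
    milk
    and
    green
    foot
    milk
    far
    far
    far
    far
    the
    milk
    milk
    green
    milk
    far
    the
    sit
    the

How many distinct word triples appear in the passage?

35 tokens → 33 trigram windows in total.
Repeated trigrams (each contributes count−1 duplicates):
  far far far: 2
1 duplicate windows → 33 − 1 = 32 distinct.

32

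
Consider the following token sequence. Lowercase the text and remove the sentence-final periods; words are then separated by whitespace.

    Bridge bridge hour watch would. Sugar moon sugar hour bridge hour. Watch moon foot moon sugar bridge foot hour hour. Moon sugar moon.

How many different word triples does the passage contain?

23 tokens → 21 trigram windows in total.
Repeated trigrams (each contributes count−1 duplicates):
  bridge hour watch: 2
1 duplicate windows → 21 − 1 = 20 distinct.

20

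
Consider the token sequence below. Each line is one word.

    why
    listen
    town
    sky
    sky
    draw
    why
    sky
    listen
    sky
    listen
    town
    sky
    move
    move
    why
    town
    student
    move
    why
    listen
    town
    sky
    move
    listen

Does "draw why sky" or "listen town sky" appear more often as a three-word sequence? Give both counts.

"draw why sky": 1 occurrence
"listen town sky": 3 occurrences

"listen town sky" (3 vs 1)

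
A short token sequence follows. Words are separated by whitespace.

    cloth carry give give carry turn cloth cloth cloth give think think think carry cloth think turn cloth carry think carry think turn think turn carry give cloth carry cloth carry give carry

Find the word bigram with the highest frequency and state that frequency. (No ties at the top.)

"cloth carry", 4 times

Bigram frequencies (highest first):
  cloth carry: 4
  carry give: 3
  think turn: 3
  give carry: 2
  turn cloth: 2
  cloth cloth: 2
  … (12 more, each ≤ 2)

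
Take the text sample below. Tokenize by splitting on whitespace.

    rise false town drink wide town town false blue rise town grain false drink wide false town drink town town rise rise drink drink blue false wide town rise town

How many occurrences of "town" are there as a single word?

Scanning the 30 tokens for "town":
  position 3: town
  position 6: town
  position 7: town
  position 11: town
  position 17: town
  position 19: town
  position 20: town
  position 28: town
  position 30: town

9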